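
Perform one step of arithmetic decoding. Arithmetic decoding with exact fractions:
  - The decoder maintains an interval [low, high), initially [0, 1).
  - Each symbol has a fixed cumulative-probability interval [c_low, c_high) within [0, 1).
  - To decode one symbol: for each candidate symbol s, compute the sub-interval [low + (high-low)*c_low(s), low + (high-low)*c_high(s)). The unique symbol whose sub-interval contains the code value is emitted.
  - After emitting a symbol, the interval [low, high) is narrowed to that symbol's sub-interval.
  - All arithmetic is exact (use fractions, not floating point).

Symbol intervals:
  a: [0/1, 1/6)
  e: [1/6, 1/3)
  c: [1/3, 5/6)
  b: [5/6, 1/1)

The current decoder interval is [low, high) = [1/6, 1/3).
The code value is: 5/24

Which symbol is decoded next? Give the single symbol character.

Interval width = high − low = 1/3 − 1/6 = 1/6
Scaled code = (code − low) / width = (5/24 − 1/6) / 1/6 = 1/4
  a: [0/1, 1/6) 
  e: [1/6, 1/3) ← scaled code falls here ✓
  c: [1/3, 5/6) 
  b: [5/6, 1/1) 

Answer: e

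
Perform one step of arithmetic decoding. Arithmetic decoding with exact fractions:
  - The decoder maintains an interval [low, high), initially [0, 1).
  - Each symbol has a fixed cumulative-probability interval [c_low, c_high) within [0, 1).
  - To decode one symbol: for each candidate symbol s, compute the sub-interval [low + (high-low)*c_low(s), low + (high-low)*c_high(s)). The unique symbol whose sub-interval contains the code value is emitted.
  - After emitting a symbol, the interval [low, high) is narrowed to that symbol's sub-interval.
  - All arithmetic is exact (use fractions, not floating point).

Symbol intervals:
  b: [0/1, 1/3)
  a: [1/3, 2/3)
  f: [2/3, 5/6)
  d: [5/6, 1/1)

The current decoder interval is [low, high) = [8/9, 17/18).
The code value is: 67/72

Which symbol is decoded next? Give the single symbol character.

Answer: f

Derivation:
Interval width = high − low = 17/18 − 8/9 = 1/18
Scaled code = (code − low) / width = (67/72 − 8/9) / 1/18 = 3/4
  b: [0/1, 1/3) 
  a: [1/3, 2/3) 
  f: [2/3, 5/6) ← scaled code falls here ✓
  d: [5/6, 1/1) 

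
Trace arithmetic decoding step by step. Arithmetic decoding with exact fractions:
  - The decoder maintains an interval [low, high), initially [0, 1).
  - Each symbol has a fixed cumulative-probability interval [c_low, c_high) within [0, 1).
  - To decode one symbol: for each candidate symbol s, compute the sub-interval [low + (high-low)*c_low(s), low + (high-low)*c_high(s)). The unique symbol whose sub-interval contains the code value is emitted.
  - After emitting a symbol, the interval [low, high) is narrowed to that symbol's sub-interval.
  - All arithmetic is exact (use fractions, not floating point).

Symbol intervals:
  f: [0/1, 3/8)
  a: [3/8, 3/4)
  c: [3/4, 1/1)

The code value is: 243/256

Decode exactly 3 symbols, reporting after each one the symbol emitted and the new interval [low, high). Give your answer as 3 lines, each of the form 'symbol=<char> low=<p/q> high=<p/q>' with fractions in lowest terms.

Answer: symbol=c low=3/4 high=1/1
symbol=c low=15/16 high=1/1
symbol=f low=15/16 high=123/128

Derivation:
Step 1: interval [0/1, 1/1), width = 1/1 - 0/1 = 1/1
  'f': [0/1 + 1/1*0/1, 0/1 + 1/1*3/8) = [0/1, 3/8)
  'a': [0/1 + 1/1*3/8, 0/1 + 1/1*3/4) = [3/8, 3/4)
  'c': [0/1 + 1/1*3/4, 0/1 + 1/1*1/1) = [3/4, 1/1) <- contains code 243/256
  emit 'c', narrow to [3/4, 1/1)
Step 2: interval [3/4, 1/1), width = 1/1 - 3/4 = 1/4
  'f': [3/4 + 1/4*0/1, 3/4 + 1/4*3/8) = [3/4, 27/32)
  'a': [3/4 + 1/4*3/8, 3/4 + 1/4*3/4) = [27/32, 15/16)
  'c': [3/4 + 1/4*3/4, 3/4 + 1/4*1/1) = [15/16, 1/1) <- contains code 243/256
  emit 'c', narrow to [15/16, 1/1)
Step 3: interval [15/16, 1/1), width = 1/1 - 15/16 = 1/16
  'f': [15/16 + 1/16*0/1, 15/16 + 1/16*3/8) = [15/16, 123/128) <- contains code 243/256
  'a': [15/16 + 1/16*3/8, 15/16 + 1/16*3/4) = [123/128, 63/64)
  'c': [15/16 + 1/16*3/4, 15/16 + 1/16*1/1) = [63/64, 1/1)
  emit 'f', narrow to [15/16, 123/128)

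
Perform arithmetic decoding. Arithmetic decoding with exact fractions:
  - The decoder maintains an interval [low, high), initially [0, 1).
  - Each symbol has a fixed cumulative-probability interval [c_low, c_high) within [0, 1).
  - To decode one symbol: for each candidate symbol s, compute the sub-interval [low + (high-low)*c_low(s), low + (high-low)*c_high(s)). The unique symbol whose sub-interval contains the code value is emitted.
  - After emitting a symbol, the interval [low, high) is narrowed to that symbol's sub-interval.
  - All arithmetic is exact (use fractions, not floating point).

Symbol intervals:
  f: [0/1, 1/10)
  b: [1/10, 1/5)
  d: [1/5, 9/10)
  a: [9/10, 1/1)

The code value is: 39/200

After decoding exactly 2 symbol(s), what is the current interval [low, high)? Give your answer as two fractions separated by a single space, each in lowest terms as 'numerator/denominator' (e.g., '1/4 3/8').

Answer: 19/100 1/5

Derivation:
Step 1: interval [0/1, 1/1), width = 1/1 - 0/1 = 1/1
  'f': [0/1 + 1/1*0/1, 0/1 + 1/1*1/10) = [0/1, 1/10)
  'b': [0/1 + 1/1*1/10, 0/1 + 1/1*1/5) = [1/10, 1/5) <- contains code 39/200
  'd': [0/1 + 1/1*1/5, 0/1 + 1/1*9/10) = [1/5, 9/10)
  'a': [0/1 + 1/1*9/10, 0/1 + 1/1*1/1) = [9/10, 1/1)
  emit 'b', narrow to [1/10, 1/5)
Step 2: interval [1/10, 1/5), width = 1/5 - 1/10 = 1/10
  'f': [1/10 + 1/10*0/1, 1/10 + 1/10*1/10) = [1/10, 11/100)
  'b': [1/10 + 1/10*1/10, 1/10 + 1/10*1/5) = [11/100, 3/25)
  'd': [1/10 + 1/10*1/5, 1/10 + 1/10*9/10) = [3/25, 19/100)
  'a': [1/10 + 1/10*9/10, 1/10 + 1/10*1/1) = [19/100, 1/5) <- contains code 39/200
  emit 'a', narrow to [19/100, 1/5)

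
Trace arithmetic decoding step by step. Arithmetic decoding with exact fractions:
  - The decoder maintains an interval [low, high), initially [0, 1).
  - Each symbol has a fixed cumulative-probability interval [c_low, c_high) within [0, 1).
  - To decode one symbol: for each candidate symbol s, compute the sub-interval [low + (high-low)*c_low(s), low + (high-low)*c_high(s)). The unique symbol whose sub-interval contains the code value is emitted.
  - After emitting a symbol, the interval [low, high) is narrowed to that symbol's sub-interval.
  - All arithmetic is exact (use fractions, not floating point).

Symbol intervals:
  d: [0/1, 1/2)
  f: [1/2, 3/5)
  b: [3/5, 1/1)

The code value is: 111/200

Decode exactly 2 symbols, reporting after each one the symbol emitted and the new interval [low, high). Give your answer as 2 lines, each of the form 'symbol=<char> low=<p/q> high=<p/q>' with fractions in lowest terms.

Step 1: interval [0/1, 1/1), width = 1/1 - 0/1 = 1/1
  'd': [0/1 + 1/1*0/1, 0/1 + 1/1*1/2) = [0/1, 1/2)
  'f': [0/1 + 1/1*1/2, 0/1 + 1/1*3/5) = [1/2, 3/5) <- contains code 111/200
  'b': [0/1 + 1/1*3/5, 0/1 + 1/1*1/1) = [3/5, 1/1)
  emit 'f', narrow to [1/2, 3/5)
Step 2: interval [1/2, 3/5), width = 3/5 - 1/2 = 1/10
  'd': [1/2 + 1/10*0/1, 1/2 + 1/10*1/2) = [1/2, 11/20)
  'f': [1/2 + 1/10*1/2, 1/2 + 1/10*3/5) = [11/20, 14/25) <- contains code 111/200
  'b': [1/2 + 1/10*3/5, 1/2 + 1/10*1/1) = [14/25, 3/5)
  emit 'f', narrow to [11/20, 14/25)

Answer: symbol=f low=1/2 high=3/5
symbol=f low=11/20 high=14/25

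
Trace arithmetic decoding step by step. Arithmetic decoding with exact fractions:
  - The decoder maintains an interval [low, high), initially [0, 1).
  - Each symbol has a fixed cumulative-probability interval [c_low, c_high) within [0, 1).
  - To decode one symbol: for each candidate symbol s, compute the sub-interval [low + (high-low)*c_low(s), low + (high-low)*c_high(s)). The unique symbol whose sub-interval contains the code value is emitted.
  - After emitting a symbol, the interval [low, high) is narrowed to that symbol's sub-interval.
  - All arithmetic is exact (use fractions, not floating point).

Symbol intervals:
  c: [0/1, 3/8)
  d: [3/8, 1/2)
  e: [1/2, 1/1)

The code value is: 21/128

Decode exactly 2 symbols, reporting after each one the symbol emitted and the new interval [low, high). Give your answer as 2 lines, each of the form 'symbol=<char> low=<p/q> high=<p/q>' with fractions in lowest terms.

Step 1: interval [0/1, 1/1), width = 1/1 - 0/1 = 1/1
  'c': [0/1 + 1/1*0/1, 0/1 + 1/1*3/8) = [0/1, 3/8) <- contains code 21/128
  'd': [0/1 + 1/1*3/8, 0/1 + 1/1*1/2) = [3/8, 1/2)
  'e': [0/1 + 1/1*1/2, 0/1 + 1/1*1/1) = [1/2, 1/1)
  emit 'c', narrow to [0/1, 3/8)
Step 2: interval [0/1, 3/8), width = 3/8 - 0/1 = 3/8
  'c': [0/1 + 3/8*0/1, 0/1 + 3/8*3/8) = [0/1, 9/64)
  'd': [0/1 + 3/8*3/8, 0/1 + 3/8*1/2) = [9/64, 3/16) <- contains code 21/128
  'e': [0/1 + 3/8*1/2, 0/1 + 3/8*1/1) = [3/16, 3/8)
  emit 'd', narrow to [9/64, 3/16)

Answer: symbol=c low=0/1 high=3/8
symbol=d low=9/64 high=3/16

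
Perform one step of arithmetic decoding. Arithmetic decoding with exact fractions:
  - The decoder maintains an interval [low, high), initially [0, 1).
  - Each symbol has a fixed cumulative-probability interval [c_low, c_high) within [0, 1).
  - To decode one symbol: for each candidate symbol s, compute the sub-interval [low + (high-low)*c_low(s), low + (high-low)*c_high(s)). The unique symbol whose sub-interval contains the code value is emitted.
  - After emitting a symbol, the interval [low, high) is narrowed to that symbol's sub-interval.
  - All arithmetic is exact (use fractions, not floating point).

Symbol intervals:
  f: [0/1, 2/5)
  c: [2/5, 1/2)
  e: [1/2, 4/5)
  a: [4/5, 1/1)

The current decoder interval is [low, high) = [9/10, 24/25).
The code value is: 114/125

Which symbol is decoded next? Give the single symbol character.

Answer: f

Derivation:
Interval width = high − low = 24/25 − 9/10 = 3/50
Scaled code = (code − low) / width = (114/125 − 9/10) / 3/50 = 1/5
  f: [0/1, 2/5) ← scaled code falls here ✓
  c: [2/5, 1/2) 
  e: [1/2, 4/5) 
  a: [4/5, 1/1) 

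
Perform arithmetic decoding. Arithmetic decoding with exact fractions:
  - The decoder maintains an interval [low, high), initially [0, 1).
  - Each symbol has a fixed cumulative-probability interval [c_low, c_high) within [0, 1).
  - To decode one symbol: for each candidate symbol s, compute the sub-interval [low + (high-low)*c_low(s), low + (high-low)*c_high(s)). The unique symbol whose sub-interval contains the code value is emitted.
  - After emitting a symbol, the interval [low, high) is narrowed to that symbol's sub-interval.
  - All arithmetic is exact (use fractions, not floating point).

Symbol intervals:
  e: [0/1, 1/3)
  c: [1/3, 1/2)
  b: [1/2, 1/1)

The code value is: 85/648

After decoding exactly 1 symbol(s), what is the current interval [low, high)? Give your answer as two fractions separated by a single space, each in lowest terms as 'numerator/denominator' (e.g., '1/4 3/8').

Answer: 0/1 1/3

Derivation:
Step 1: interval [0/1, 1/1), width = 1/1 - 0/1 = 1/1
  'e': [0/1 + 1/1*0/1, 0/1 + 1/1*1/3) = [0/1, 1/3) <- contains code 85/648
  'c': [0/1 + 1/1*1/3, 0/1 + 1/1*1/2) = [1/3, 1/2)
  'b': [0/1 + 1/1*1/2, 0/1 + 1/1*1/1) = [1/2, 1/1)
  emit 'e', narrow to [0/1, 1/3)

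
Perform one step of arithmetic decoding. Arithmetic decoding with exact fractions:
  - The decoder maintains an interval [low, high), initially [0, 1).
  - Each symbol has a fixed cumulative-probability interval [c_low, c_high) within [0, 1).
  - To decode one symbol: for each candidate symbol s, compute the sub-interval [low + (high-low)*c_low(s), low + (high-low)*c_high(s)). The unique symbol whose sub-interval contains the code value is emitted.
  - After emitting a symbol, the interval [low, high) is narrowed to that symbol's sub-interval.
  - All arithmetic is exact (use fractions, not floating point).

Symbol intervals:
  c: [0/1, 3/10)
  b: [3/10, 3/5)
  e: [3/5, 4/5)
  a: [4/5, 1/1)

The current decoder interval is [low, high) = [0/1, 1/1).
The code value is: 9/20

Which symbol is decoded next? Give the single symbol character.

Answer: b

Derivation:
Interval width = high − low = 1/1 − 0/1 = 1/1
Scaled code = (code − low) / width = (9/20 − 0/1) / 1/1 = 9/20
  c: [0/1, 3/10) 
  b: [3/10, 3/5) ← scaled code falls here ✓
  e: [3/5, 4/5) 
  a: [4/5, 1/1) 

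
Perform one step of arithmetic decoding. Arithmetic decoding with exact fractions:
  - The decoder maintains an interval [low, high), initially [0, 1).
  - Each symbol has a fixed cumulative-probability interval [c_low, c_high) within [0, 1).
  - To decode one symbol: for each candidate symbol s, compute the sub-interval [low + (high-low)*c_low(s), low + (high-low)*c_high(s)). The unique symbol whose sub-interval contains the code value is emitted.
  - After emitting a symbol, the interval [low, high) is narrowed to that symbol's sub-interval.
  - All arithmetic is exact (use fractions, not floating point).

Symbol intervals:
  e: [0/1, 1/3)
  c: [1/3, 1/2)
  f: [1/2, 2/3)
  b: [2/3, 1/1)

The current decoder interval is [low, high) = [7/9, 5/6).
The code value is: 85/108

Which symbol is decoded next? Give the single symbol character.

Interval width = high − low = 5/6 − 7/9 = 1/18
Scaled code = (code − low) / width = (85/108 − 7/9) / 1/18 = 1/6
  e: [0/1, 1/3) ← scaled code falls here ✓
  c: [1/3, 1/2) 
  f: [1/2, 2/3) 
  b: [2/3, 1/1) 

Answer: e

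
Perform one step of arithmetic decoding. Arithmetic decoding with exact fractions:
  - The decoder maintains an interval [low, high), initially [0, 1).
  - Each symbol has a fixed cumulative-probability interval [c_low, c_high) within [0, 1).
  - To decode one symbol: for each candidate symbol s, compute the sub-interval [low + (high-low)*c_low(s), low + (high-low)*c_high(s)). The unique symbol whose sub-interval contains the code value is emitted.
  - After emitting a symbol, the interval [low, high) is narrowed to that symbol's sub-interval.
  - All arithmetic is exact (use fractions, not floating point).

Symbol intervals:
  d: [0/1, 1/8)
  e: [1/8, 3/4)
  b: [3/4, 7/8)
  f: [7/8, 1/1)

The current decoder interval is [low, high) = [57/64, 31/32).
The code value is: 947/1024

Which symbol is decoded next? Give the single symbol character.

Answer: e

Derivation:
Interval width = high − low = 31/32 − 57/64 = 5/64
Scaled code = (code − low) / width = (947/1024 − 57/64) / 5/64 = 7/16
  d: [0/1, 1/8) 
  e: [1/8, 3/4) ← scaled code falls here ✓
  b: [3/4, 7/8) 
  f: [7/8, 1/1) 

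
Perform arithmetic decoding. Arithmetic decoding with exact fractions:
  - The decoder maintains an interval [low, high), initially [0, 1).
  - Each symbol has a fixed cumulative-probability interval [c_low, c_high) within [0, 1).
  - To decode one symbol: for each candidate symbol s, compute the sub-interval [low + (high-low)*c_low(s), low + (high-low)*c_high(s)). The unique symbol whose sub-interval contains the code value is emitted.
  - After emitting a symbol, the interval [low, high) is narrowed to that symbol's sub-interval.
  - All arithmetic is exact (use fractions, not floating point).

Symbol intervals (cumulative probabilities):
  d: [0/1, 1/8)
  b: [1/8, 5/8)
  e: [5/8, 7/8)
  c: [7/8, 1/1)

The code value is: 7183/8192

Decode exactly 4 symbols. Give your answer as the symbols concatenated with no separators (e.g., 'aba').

Step 1: interval [0/1, 1/1), width = 1/1 - 0/1 = 1/1
  'd': [0/1 + 1/1*0/1, 0/1 + 1/1*1/8) = [0/1, 1/8)
  'b': [0/1 + 1/1*1/8, 0/1 + 1/1*5/8) = [1/8, 5/8)
  'e': [0/1 + 1/1*5/8, 0/1 + 1/1*7/8) = [5/8, 7/8)
  'c': [0/1 + 1/1*7/8, 0/1 + 1/1*1/1) = [7/8, 1/1) <- contains code 7183/8192
  emit 'c', narrow to [7/8, 1/1)
Step 2: interval [7/8, 1/1), width = 1/1 - 7/8 = 1/8
  'd': [7/8 + 1/8*0/1, 7/8 + 1/8*1/8) = [7/8, 57/64) <- contains code 7183/8192
  'b': [7/8 + 1/8*1/8, 7/8 + 1/8*5/8) = [57/64, 61/64)
  'e': [7/8 + 1/8*5/8, 7/8 + 1/8*7/8) = [61/64, 63/64)
  'c': [7/8 + 1/8*7/8, 7/8 + 1/8*1/1) = [63/64, 1/1)
  emit 'd', narrow to [7/8, 57/64)
Step 3: interval [7/8, 57/64), width = 57/64 - 7/8 = 1/64
  'd': [7/8 + 1/64*0/1, 7/8 + 1/64*1/8) = [7/8, 449/512) <- contains code 7183/8192
  'b': [7/8 + 1/64*1/8, 7/8 + 1/64*5/8) = [449/512, 453/512)
  'e': [7/8 + 1/64*5/8, 7/8 + 1/64*7/8) = [453/512, 455/512)
  'c': [7/8 + 1/64*7/8, 7/8 + 1/64*1/1) = [455/512, 57/64)
  emit 'd', narrow to [7/8, 449/512)
Step 4: interval [7/8, 449/512), width = 449/512 - 7/8 = 1/512
  'd': [7/8 + 1/512*0/1, 7/8 + 1/512*1/8) = [7/8, 3585/4096)
  'b': [7/8 + 1/512*1/8, 7/8 + 1/512*5/8) = [3585/4096, 3589/4096)
  'e': [7/8 + 1/512*5/8, 7/8 + 1/512*7/8) = [3589/4096, 3591/4096)
  'c': [7/8 + 1/512*7/8, 7/8 + 1/512*1/1) = [3591/4096, 449/512) <- contains code 7183/8192
  emit 'c', narrow to [3591/4096, 449/512)

Answer: cddc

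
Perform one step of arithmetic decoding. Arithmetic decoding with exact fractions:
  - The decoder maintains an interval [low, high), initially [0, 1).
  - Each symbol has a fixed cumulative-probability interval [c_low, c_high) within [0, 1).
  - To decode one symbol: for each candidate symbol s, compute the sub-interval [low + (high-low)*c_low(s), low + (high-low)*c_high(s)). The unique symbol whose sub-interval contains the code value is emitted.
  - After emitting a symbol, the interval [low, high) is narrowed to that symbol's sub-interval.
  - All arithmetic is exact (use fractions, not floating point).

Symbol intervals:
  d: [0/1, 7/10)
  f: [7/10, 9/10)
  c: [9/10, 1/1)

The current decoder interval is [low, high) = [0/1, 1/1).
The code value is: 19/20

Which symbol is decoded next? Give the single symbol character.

Answer: c

Derivation:
Interval width = high − low = 1/1 − 0/1 = 1/1
Scaled code = (code − low) / width = (19/20 − 0/1) / 1/1 = 19/20
  d: [0/1, 7/10) 
  f: [7/10, 9/10) 
  c: [9/10, 1/1) ← scaled code falls here ✓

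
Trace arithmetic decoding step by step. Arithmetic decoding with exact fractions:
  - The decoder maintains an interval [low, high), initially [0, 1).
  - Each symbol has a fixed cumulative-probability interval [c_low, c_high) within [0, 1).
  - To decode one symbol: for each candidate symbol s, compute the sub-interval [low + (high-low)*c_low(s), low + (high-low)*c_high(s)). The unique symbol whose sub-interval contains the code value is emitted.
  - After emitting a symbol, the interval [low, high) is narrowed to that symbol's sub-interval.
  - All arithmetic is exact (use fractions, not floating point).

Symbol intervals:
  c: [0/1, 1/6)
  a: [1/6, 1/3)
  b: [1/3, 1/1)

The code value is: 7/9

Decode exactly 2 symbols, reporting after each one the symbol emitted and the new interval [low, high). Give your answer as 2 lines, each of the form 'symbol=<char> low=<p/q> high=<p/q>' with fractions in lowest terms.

Step 1: interval [0/1, 1/1), width = 1/1 - 0/1 = 1/1
  'c': [0/1 + 1/1*0/1, 0/1 + 1/1*1/6) = [0/1, 1/6)
  'a': [0/1 + 1/1*1/6, 0/1 + 1/1*1/3) = [1/6, 1/3)
  'b': [0/1 + 1/1*1/3, 0/1 + 1/1*1/1) = [1/3, 1/1) <- contains code 7/9
  emit 'b', narrow to [1/3, 1/1)
Step 2: interval [1/3, 1/1), width = 1/1 - 1/3 = 2/3
  'c': [1/3 + 2/3*0/1, 1/3 + 2/3*1/6) = [1/3, 4/9)
  'a': [1/3 + 2/3*1/6, 1/3 + 2/3*1/3) = [4/9, 5/9)
  'b': [1/3 + 2/3*1/3, 1/3 + 2/3*1/1) = [5/9, 1/1) <- contains code 7/9
  emit 'b', narrow to [5/9, 1/1)

Answer: symbol=b low=1/3 high=1/1
symbol=b low=5/9 high=1/1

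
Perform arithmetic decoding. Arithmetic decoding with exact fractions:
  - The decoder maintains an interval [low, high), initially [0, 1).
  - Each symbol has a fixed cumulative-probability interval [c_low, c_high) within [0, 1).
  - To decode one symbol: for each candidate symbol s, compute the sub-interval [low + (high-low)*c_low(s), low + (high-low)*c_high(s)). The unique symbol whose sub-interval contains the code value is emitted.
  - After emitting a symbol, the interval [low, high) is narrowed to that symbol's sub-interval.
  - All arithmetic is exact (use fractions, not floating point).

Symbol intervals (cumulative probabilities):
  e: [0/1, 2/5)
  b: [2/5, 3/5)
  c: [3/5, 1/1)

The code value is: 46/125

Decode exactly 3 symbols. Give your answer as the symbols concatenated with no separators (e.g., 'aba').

Answer: ecc

Derivation:
Step 1: interval [0/1, 1/1), width = 1/1 - 0/1 = 1/1
  'e': [0/1 + 1/1*0/1, 0/1 + 1/1*2/5) = [0/1, 2/5) <- contains code 46/125
  'b': [0/1 + 1/1*2/5, 0/1 + 1/1*3/5) = [2/5, 3/5)
  'c': [0/1 + 1/1*3/5, 0/1 + 1/1*1/1) = [3/5, 1/1)
  emit 'e', narrow to [0/1, 2/5)
Step 2: interval [0/1, 2/5), width = 2/5 - 0/1 = 2/5
  'e': [0/1 + 2/5*0/1, 0/1 + 2/5*2/5) = [0/1, 4/25)
  'b': [0/1 + 2/5*2/5, 0/1 + 2/5*3/5) = [4/25, 6/25)
  'c': [0/1 + 2/5*3/5, 0/1 + 2/5*1/1) = [6/25, 2/5) <- contains code 46/125
  emit 'c', narrow to [6/25, 2/5)
Step 3: interval [6/25, 2/5), width = 2/5 - 6/25 = 4/25
  'e': [6/25 + 4/25*0/1, 6/25 + 4/25*2/5) = [6/25, 38/125)
  'b': [6/25 + 4/25*2/5, 6/25 + 4/25*3/5) = [38/125, 42/125)
  'c': [6/25 + 4/25*3/5, 6/25 + 4/25*1/1) = [42/125, 2/5) <- contains code 46/125
  emit 'c', narrow to [42/125, 2/5)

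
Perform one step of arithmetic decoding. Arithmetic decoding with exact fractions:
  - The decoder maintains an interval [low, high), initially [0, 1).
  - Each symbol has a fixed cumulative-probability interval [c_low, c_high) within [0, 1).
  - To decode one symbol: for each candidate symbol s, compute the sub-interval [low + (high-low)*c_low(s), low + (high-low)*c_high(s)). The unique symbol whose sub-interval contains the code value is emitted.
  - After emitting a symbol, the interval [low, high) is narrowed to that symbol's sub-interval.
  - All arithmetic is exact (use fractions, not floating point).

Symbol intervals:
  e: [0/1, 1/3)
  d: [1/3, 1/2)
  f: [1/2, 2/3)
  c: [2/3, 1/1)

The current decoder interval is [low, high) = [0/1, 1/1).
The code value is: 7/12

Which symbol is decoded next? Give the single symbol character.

Interval width = high − low = 1/1 − 0/1 = 1/1
Scaled code = (code − low) / width = (7/12 − 0/1) / 1/1 = 7/12
  e: [0/1, 1/3) 
  d: [1/3, 1/2) 
  f: [1/2, 2/3) ← scaled code falls here ✓
  c: [2/3, 1/1) 

Answer: f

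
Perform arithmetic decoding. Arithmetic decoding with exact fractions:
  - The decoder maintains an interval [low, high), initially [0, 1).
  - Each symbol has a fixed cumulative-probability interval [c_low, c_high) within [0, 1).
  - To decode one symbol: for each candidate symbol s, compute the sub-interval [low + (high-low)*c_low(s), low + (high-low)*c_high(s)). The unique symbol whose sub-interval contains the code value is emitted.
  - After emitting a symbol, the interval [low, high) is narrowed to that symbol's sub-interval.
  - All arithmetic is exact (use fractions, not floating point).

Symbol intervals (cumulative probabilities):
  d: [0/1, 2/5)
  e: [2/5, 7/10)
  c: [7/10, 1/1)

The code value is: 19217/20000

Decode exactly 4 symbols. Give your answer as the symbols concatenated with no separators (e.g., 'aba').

Step 1: interval [0/1, 1/1), width = 1/1 - 0/1 = 1/1
  'd': [0/1 + 1/1*0/1, 0/1 + 1/1*2/5) = [0/1, 2/5)
  'e': [0/1 + 1/1*2/5, 0/1 + 1/1*7/10) = [2/5, 7/10)
  'c': [0/1 + 1/1*7/10, 0/1 + 1/1*1/1) = [7/10, 1/1) <- contains code 19217/20000
  emit 'c', narrow to [7/10, 1/1)
Step 2: interval [7/10, 1/1), width = 1/1 - 7/10 = 3/10
  'd': [7/10 + 3/10*0/1, 7/10 + 3/10*2/5) = [7/10, 41/50)
  'e': [7/10 + 3/10*2/5, 7/10 + 3/10*7/10) = [41/50, 91/100)
  'c': [7/10 + 3/10*7/10, 7/10 + 3/10*1/1) = [91/100, 1/1) <- contains code 19217/20000
  emit 'c', narrow to [91/100, 1/1)
Step 3: interval [91/100, 1/1), width = 1/1 - 91/100 = 9/100
  'd': [91/100 + 9/100*0/1, 91/100 + 9/100*2/5) = [91/100, 473/500)
  'e': [91/100 + 9/100*2/5, 91/100 + 9/100*7/10) = [473/500, 973/1000) <- contains code 19217/20000
  'c': [91/100 + 9/100*7/10, 91/100 + 9/100*1/1) = [973/1000, 1/1)
  emit 'e', narrow to [473/500, 973/1000)
Step 4: interval [473/500, 973/1000), width = 973/1000 - 473/500 = 27/1000
  'd': [473/500 + 27/1000*0/1, 473/500 + 27/1000*2/5) = [473/500, 598/625)
  'e': [473/500 + 27/1000*2/5, 473/500 + 27/1000*7/10) = [598/625, 9649/10000) <- contains code 19217/20000
  'c': [473/500 + 27/1000*7/10, 473/500 + 27/1000*1/1) = [9649/10000, 973/1000)
  emit 'e', narrow to [598/625, 9649/10000)

Answer: ccee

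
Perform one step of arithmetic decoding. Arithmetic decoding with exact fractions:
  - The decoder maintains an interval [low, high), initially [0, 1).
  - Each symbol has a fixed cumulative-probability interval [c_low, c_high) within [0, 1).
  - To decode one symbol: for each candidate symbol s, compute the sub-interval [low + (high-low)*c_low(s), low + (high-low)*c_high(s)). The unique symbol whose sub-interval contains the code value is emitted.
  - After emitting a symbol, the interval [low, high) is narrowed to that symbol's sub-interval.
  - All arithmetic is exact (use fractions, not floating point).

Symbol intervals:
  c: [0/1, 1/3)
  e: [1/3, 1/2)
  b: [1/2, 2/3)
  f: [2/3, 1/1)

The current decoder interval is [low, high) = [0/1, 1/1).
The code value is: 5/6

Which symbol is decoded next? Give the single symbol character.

Interval width = high − low = 1/1 − 0/1 = 1/1
Scaled code = (code − low) / width = (5/6 − 0/1) / 1/1 = 5/6
  c: [0/1, 1/3) 
  e: [1/3, 1/2) 
  b: [1/2, 2/3) 
  f: [2/3, 1/1) ← scaled code falls here ✓

Answer: f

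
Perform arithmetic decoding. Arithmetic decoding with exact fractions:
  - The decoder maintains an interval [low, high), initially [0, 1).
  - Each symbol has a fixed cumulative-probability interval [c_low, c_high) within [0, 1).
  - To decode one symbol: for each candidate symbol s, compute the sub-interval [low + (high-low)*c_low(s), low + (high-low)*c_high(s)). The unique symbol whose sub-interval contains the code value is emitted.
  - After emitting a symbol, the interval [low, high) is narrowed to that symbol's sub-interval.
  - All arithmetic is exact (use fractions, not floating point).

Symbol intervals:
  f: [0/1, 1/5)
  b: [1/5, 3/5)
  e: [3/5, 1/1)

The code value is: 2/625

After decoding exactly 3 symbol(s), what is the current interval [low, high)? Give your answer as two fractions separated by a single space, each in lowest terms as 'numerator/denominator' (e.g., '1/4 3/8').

Step 1: interval [0/1, 1/1), width = 1/1 - 0/1 = 1/1
  'f': [0/1 + 1/1*0/1, 0/1 + 1/1*1/5) = [0/1, 1/5) <- contains code 2/625
  'b': [0/1 + 1/1*1/5, 0/1 + 1/1*3/5) = [1/5, 3/5)
  'e': [0/1 + 1/1*3/5, 0/1 + 1/1*1/1) = [3/5, 1/1)
  emit 'f', narrow to [0/1, 1/5)
Step 2: interval [0/1, 1/5), width = 1/5 - 0/1 = 1/5
  'f': [0/1 + 1/5*0/1, 0/1 + 1/5*1/5) = [0/1, 1/25) <- contains code 2/625
  'b': [0/1 + 1/5*1/5, 0/1 + 1/5*3/5) = [1/25, 3/25)
  'e': [0/1 + 1/5*3/5, 0/1 + 1/5*1/1) = [3/25, 1/5)
  emit 'f', narrow to [0/1, 1/25)
Step 3: interval [0/1, 1/25), width = 1/25 - 0/1 = 1/25
  'f': [0/1 + 1/25*0/1, 0/1 + 1/25*1/5) = [0/1, 1/125) <- contains code 2/625
  'b': [0/1 + 1/25*1/5, 0/1 + 1/25*3/5) = [1/125, 3/125)
  'e': [0/1 + 1/25*3/5, 0/1 + 1/25*1/1) = [3/125, 1/25)
  emit 'f', narrow to [0/1, 1/125)

Answer: 0/1 1/125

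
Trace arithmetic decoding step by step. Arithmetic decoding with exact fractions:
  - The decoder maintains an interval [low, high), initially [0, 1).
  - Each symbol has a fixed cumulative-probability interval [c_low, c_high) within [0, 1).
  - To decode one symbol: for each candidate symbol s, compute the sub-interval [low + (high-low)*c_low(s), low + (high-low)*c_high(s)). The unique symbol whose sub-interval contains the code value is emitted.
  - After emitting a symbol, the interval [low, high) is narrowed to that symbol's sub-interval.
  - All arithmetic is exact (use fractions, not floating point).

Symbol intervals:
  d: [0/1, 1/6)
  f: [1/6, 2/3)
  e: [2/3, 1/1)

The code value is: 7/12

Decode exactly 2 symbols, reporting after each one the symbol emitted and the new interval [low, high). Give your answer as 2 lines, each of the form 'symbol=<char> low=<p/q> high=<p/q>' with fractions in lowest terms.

Step 1: interval [0/1, 1/1), width = 1/1 - 0/1 = 1/1
  'd': [0/1 + 1/1*0/1, 0/1 + 1/1*1/6) = [0/1, 1/6)
  'f': [0/1 + 1/1*1/6, 0/1 + 1/1*2/3) = [1/6, 2/3) <- contains code 7/12
  'e': [0/1 + 1/1*2/3, 0/1 + 1/1*1/1) = [2/3, 1/1)
  emit 'f', narrow to [1/6, 2/3)
Step 2: interval [1/6, 2/3), width = 2/3 - 1/6 = 1/2
  'd': [1/6 + 1/2*0/1, 1/6 + 1/2*1/6) = [1/6, 1/4)
  'f': [1/6 + 1/2*1/6, 1/6 + 1/2*2/3) = [1/4, 1/2)
  'e': [1/6 + 1/2*2/3, 1/6 + 1/2*1/1) = [1/2, 2/3) <- contains code 7/12
  emit 'e', narrow to [1/2, 2/3)

Answer: symbol=f low=1/6 high=2/3
symbol=e low=1/2 high=2/3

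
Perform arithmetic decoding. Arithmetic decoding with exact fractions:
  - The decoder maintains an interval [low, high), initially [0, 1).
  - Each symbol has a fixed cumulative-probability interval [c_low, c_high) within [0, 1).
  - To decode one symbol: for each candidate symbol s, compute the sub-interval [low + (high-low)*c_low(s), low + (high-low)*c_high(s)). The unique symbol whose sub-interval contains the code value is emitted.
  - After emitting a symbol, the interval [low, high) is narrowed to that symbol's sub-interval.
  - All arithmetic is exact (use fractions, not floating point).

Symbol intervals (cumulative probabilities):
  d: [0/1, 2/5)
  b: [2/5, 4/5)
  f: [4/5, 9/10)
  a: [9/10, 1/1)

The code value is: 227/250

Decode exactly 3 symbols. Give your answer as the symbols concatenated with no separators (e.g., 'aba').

Step 1: interval [0/1, 1/1), width = 1/1 - 0/1 = 1/1
  'd': [0/1 + 1/1*0/1, 0/1 + 1/1*2/5) = [0/1, 2/5)
  'b': [0/1 + 1/1*2/5, 0/1 + 1/1*4/5) = [2/5, 4/5)
  'f': [0/1 + 1/1*4/5, 0/1 + 1/1*9/10) = [4/5, 9/10)
  'a': [0/1 + 1/1*9/10, 0/1 + 1/1*1/1) = [9/10, 1/1) <- contains code 227/250
  emit 'a', narrow to [9/10, 1/1)
Step 2: interval [9/10, 1/1), width = 1/1 - 9/10 = 1/10
  'd': [9/10 + 1/10*0/1, 9/10 + 1/10*2/5) = [9/10, 47/50) <- contains code 227/250
  'b': [9/10 + 1/10*2/5, 9/10 + 1/10*4/5) = [47/50, 49/50)
  'f': [9/10 + 1/10*4/5, 9/10 + 1/10*9/10) = [49/50, 99/100)
  'a': [9/10 + 1/10*9/10, 9/10 + 1/10*1/1) = [99/100, 1/1)
  emit 'd', narrow to [9/10, 47/50)
Step 3: interval [9/10, 47/50), width = 47/50 - 9/10 = 1/25
  'd': [9/10 + 1/25*0/1, 9/10 + 1/25*2/5) = [9/10, 229/250) <- contains code 227/250
  'b': [9/10 + 1/25*2/5, 9/10 + 1/25*4/5) = [229/250, 233/250)
  'f': [9/10 + 1/25*4/5, 9/10 + 1/25*9/10) = [233/250, 117/125)
  'a': [9/10 + 1/25*9/10, 9/10 + 1/25*1/1) = [117/125, 47/50)
  emit 'd', narrow to [9/10, 229/250)

Answer: add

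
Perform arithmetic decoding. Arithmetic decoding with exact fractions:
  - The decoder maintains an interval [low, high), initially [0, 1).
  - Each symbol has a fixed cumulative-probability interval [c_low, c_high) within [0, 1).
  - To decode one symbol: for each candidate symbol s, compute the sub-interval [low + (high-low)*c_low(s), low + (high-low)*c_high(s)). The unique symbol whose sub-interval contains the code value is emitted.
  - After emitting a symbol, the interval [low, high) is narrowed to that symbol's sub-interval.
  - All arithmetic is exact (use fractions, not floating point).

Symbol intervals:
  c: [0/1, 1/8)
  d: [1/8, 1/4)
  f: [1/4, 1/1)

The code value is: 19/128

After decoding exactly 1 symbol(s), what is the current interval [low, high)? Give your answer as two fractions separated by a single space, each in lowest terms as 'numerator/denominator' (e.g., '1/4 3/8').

Step 1: interval [0/1, 1/1), width = 1/1 - 0/1 = 1/1
  'c': [0/1 + 1/1*0/1, 0/1 + 1/1*1/8) = [0/1, 1/8)
  'd': [0/1 + 1/1*1/8, 0/1 + 1/1*1/4) = [1/8, 1/4) <- contains code 19/128
  'f': [0/1 + 1/1*1/4, 0/1 + 1/1*1/1) = [1/4, 1/1)
  emit 'd', narrow to [1/8, 1/4)

Answer: 1/8 1/4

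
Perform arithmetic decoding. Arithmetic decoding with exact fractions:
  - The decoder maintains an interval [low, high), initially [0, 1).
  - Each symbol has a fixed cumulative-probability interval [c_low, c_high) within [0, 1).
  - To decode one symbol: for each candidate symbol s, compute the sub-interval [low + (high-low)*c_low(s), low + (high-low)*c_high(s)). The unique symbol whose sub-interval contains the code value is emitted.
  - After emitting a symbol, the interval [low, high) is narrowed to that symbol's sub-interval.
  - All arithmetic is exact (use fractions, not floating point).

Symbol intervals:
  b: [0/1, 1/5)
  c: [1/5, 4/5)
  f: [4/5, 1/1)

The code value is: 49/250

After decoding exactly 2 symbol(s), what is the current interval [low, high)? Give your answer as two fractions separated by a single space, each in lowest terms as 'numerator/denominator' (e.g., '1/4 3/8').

Answer: 4/25 1/5

Derivation:
Step 1: interval [0/1, 1/1), width = 1/1 - 0/1 = 1/1
  'b': [0/1 + 1/1*0/1, 0/1 + 1/1*1/5) = [0/1, 1/5) <- contains code 49/250
  'c': [0/1 + 1/1*1/5, 0/1 + 1/1*4/5) = [1/5, 4/5)
  'f': [0/1 + 1/1*4/5, 0/1 + 1/1*1/1) = [4/5, 1/1)
  emit 'b', narrow to [0/1, 1/5)
Step 2: interval [0/1, 1/5), width = 1/5 - 0/1 = 1/5
  'b': [0/1 + 1/5*0/1, 0/1 + 1/5*1/5) = [0/1, 1/25)
  'c': [0/1 + 1/5*1/5, 0/1 + 1/5*4/5) = [1/25, 4/25)
  'f': [0/1 + 1/5*4/5, 0/1 + 1/5*1/1) = [4/25, 1/5) <- contains code 49/250
  emit 'f', narrow to [4/25, 1/5)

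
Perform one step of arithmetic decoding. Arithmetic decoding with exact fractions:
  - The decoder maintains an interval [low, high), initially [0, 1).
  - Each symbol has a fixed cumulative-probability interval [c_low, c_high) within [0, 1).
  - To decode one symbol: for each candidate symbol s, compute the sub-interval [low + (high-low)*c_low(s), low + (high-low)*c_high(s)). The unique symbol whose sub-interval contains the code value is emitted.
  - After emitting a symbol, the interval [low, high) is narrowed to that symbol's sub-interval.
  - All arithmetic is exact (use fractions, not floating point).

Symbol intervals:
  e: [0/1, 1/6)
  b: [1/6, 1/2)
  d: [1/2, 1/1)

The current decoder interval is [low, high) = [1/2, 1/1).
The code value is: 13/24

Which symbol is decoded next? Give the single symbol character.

Interval width = high − low = 1/1 − 1/2 = 1/2
Scaled code = (code − low) / width = (13/24 − 1/2) / 1/2 = 1/12
  e: [0/1, 1/6) ← scaled code falls here ✓
  b: [1/6, 1/2) 
  d: [1/2, 1/1) 

Answer: e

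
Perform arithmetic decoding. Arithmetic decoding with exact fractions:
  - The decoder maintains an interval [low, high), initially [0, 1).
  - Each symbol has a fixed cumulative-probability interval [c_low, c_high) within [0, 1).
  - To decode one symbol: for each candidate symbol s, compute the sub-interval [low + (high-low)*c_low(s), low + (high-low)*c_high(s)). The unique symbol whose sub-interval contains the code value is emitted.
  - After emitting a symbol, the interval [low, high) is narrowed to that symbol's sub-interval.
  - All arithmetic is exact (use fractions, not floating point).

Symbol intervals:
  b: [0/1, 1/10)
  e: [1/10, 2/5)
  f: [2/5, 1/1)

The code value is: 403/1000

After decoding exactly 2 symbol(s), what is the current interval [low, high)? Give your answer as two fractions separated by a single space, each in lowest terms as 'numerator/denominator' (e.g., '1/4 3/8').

Step 1: interval [0/1, 1/1), width = 1/1 - 0/1 = 1/1
  'b': [0/1 + 1/1*0/1, 0/1 + 1/1*1/10) = [0/1, 1/10)
  'e': [0/1 + 1/1*1/10, 0/1 + 1/1*2/5) = [1/10, 2/5)
  'f': [0/1 + 1/1*2/5, 0/1 + 1/1*1/1) = [2/5, 1/1) <- contains code 403/1000
  emit 'f', narrow to [2/5, 1/1)
Step 2: interval [2/5, 1/1), width = 1/1 - 2/5 = 3/5
  'b': [2/5 + 3/5*0/1, 2/5 + 3/5*1/10) = [2/5, 23/50) <- contains code 403/1000
  'e': [2/5 + 3/5*1/10, 2/5 + 3/5*2/5) = [23/50, 16/25)
  'f': [2/5 + 3/5*2/5, 2/5 + 3/5*1/1) = [16/25, 1/1)
  emit 'b', narrow to [2/5, 23/50)

Answer: 2/5 23/50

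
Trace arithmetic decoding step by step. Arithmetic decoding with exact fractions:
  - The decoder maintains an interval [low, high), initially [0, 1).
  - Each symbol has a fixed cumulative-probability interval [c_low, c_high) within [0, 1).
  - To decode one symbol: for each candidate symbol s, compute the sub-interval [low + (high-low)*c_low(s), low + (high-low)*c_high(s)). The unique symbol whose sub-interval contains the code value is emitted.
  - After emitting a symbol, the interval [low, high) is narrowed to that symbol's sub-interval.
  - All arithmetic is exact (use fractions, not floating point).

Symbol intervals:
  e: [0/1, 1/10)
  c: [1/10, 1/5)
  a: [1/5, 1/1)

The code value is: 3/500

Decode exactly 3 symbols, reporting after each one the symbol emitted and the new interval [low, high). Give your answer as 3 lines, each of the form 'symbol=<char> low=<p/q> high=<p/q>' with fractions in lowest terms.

Answer: symbol=e low=0/1 high=1/10
symbol=e low=0/1 high=1/100
symbol=a low=1/500 high=1/100

Derivation:
Step 1: interval [0/1, 1/1), width = 1/1 - 0/1 = 1/1
  'e': [0/1 + 1/1*0/1, 0/1 + 1/1*1/10) = [0/1, 1/10) <- contains code 3/500
  'c': [0/1 + 1/1*1/10, 0/1 + 1/1*1/5) = [1/10, 1/5)
  'a': [0/1 + 1/1*1/5, 0/1 + 1/1*1/1) = [1/5, 1/1)
  emit 'e', narrow to [0/1, 1/10)
Step 2: interval [0/1, 1/10), width = 1/10 - 0/1 = 1/10
  'e': [0/1 + 1/10*0/1, 0/1 + 1/10*1/10) = [0/1, 1/100) <- contains code 3/500
  'c': [0/1 + 1/10*1/10, 0/1 + 1/10*1/5) = [1/100, 1/50)
  'a': [0/1 + 1/10*1/5, 0/1 + 1/10*1/1) = [1/50, 1/10)
  emit 'e', narrow to [0/1, 1/100)
Step 3: interval [0/1, 1/100), width = 1/100 - 0/1 = 1/100
  'e': [0/1 + 1/100*0/1, 0/1 + 1/100*1/10) = [0/1, 1/1000)
  'c': [0/1 + 1/100*1/10, 0/1 + 1/100*1/5) = [1/1000, 1/500)
  'a': [0/1 + 1/100*1/5, 0/1 + 1/100*1/1) = [1/500, 1/100) <- contains code 3/500
  emit 'a', narrow to [1/500, 1/100)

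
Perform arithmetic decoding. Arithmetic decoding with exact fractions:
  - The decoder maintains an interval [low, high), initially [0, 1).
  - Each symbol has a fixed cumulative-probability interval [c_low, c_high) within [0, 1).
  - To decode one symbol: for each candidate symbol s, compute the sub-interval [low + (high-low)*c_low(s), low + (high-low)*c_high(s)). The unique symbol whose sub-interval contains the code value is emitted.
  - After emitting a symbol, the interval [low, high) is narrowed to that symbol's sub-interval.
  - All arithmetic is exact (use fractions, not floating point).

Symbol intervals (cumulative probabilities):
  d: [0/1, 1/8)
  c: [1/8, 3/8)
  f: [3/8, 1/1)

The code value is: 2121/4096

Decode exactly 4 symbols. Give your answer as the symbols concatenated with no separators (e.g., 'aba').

Step 1: interval [0/1, 1/1), width = 1/1 - 0/1 = 1/1
  'd': [0/1 + 1/1*0/1, 0/1 + 1/1*1/8) = [0/1, 1/8)
  'c': [0/1 + 1/1*1/8, 0/1 + 1/1*3/8) = [1/8, 3/8)
  'f': [0/1 + 1/1*3/8, 0/1 + 1/1*1/1) = [3/8, 1/1) <- contains code 2121/4096
  emit 'f', narrow to [3/8, 1/1)
Step 2: interval [3/8, 1/1), width = 1/1 - 3/8 = 5/8
  'd': [3/8 + 5/8*0/1, 3/8 + 5/8*1/8) = [3/8, 29/64)
  'c': [3/8 + 5/8*1/8, 3/8 + 5/8*3/8) = [29/64, 39/64) <- contains code 2121/4096
  'f': [3/8 + 5/8*3/8, 3/8 + 5/8*1/1) = [39/64, 1/1)
  emit 'c', narrow to [29/64, 39/64)
Step 3: interval [29/64, 39/64), width = 39/64 - 29/64 = 5/32
  'd': [29/64 + 5/32*0/1, 29/64 + 5/32*1/8) = [29/64, 121/256)
  'c': [29/64 + 5/32*1/8, 29/64 + 5/32*3/8) = [121/256, 131/256)
  'f': [29/64 + 5/32*3/8, 29/64 + 5/32*1/1) = [131/256, 39/64) <- contains code 2121/4096
  emit 'f', narrow to [131/256, 39/64)
Step 4: interval [131/256, 39/64), width = 39/64 - 131/256 = 25/256
  'd': [131/256 + 25/256*0/1, 131/256 + 25/256*1/8) = [131/256, 1073/2048) <- contains code 2121/4096
  'c': [131/256 + 25/256*1/8, 131/256 + 25/256*3/8) = [1073/2048, 1123/2048)
  'f': [131/256 + 25/256*3/8, 131/256 + 25/256*1/1) = [1123/2048, 39/64)
  emit 'd', narrow to [131/256, 1073/2048)

Answer: fcfd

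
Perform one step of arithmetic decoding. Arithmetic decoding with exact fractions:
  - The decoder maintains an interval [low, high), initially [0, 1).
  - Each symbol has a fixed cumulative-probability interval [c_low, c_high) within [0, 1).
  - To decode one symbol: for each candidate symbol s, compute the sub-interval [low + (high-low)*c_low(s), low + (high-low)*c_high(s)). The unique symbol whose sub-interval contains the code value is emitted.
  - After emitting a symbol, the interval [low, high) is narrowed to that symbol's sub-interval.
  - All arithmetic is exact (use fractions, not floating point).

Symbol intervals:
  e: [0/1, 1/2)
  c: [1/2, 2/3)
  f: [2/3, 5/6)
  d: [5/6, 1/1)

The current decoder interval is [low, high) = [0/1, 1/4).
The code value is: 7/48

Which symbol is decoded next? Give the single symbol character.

Answer: c

Derivation:
Interval width = high − low = 1/4 − 0/1 = 1/4
Scaled code = (code − low) / width = (7/48 − 0/1) / 1/4 = 7/12
  e: [0/1, 1/2) 
  c: [1/2, 2/3) ← scaled code falls here ✓
  f: [2/3, 5/6) 
  d: [5/6, 1/1) 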